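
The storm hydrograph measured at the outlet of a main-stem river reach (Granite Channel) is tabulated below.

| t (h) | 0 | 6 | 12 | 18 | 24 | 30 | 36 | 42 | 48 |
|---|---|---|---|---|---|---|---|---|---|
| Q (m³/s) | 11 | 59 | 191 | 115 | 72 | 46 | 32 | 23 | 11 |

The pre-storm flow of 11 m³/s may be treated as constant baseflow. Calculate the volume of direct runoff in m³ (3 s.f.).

V ≈ 9.96 × 10^6 m³

Direct-runoff ordinates (Q − Q_b): 0.0, 48.0, 180.0, 104.0, 61.0, 35.0, 21.0, 12.0, 0.0 m³/s.
ΣQ_DR = 461.0 m³/s.
With Δt = 6 h = 21600 s, V = ΣQ_DR · Δt = 461.0 × 21600 = 9.96 × 10^6 m³.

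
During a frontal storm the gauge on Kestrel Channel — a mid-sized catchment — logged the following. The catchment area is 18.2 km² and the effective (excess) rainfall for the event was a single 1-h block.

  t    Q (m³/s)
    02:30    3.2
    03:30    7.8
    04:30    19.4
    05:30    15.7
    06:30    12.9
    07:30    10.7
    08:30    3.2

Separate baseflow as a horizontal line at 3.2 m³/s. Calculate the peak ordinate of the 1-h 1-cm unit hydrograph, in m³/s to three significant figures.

U_p ≈ 16.2 m³/s

Direct runoff: 0.0, 4.6, 16.2, 12.5, 9.7, 7.5, 0.0 m³/s; ΣQ_DR = 50.50 m³/s, peak = 16.2 m³/s.
Runoff depth d = ΣQ_DR·Δt / A = 50.50 × 3600 / (18.2 km²) = 9.989 mm.
The 1-cm UH is the DRH scaled by (10 mm)/d, so U_p = 16.2 × 10/9.989 = 16.2 m³/s.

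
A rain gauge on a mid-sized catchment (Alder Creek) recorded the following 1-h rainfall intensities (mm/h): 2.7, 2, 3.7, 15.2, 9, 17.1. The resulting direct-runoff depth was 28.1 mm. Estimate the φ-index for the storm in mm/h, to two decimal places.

Only the 3 blocks with intensity above φ contribute runoff: 15.2, 9, 17.1 mm/h.
Σ(I−φ)·Δt = d  ⇒  (15.2+9+17.1 − 3φ)·1 = 28.1
φ = (41.30 − 28.1/1) / 3 = 4.40 mm/h.

φ ≈ 4.40 mm/h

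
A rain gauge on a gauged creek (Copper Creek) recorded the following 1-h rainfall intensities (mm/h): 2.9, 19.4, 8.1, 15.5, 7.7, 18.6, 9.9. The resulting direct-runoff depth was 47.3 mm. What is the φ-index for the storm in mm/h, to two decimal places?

Only the 6 blocks with intensity above φ contribute runoff: 19.4, 8.1, 15.5, 7.7, 18.6, 9.9 mm/h.
Σ(I−φ)·Δt = d  ⇒  (19.4+8.1+15.5+7.7+18.6+9.9 − 6φ)·1 = 47.3
φ = (79.20 − 47.3/1) / 6 = 5.32 mm/h.

φ ≈ 5.32 mm/h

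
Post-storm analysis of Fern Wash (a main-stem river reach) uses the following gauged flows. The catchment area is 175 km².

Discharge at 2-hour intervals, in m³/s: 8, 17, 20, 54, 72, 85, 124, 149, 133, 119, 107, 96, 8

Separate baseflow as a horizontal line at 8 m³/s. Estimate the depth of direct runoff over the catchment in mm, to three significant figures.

d ≈ 36.5 mm

Direct runoff: 0.0, 9.0, 12.0, 46.0, 64.0, 77.0, 116.0, 141.0, 125.0, 111.0, 99.0, 88.0, 0.0 m³/s; ΣQ_DR = 888.0 m³/s.
V = ΣQ_DR · Δt = 888.0 × 7200 s = 6.394 × 10^6 m³.
Over A = 175 km², depth = V / A = 36.5 mm.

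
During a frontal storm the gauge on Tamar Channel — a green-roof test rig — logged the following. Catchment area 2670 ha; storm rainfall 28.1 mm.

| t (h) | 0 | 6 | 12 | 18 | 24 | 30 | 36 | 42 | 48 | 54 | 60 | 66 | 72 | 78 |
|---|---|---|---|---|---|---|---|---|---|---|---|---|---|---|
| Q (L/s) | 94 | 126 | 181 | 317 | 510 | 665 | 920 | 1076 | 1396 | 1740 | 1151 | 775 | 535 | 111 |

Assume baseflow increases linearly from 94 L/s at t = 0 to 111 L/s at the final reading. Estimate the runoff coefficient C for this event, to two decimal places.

C ≈ 0.23

ΣQ_DR = 8162 L/s; V = ΣQ_DR·Δt = 1.763 × 10^8 L.
Runoff depth d = V / A = 6.603 mm.
C = d / P = 6.603 / 28.1 = 0.23.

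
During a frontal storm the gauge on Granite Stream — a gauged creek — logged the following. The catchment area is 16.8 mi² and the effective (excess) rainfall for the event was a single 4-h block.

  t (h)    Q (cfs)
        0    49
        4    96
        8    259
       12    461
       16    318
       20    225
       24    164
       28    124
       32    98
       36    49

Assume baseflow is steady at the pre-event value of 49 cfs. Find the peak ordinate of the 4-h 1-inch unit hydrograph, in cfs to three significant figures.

Direct runoff: 0.0, 47.0, 210.0, 412.0, 269.0, 176.0, 115.0, 75.0, 49.0, 0.0 cfs; ΣQ_DR = 1353 cfs, peak = 412.0 cfs.
Runoff depth d = ΣQ_DR·Δt / A = 1353 × 14400 / (16.8 mi²) = 0.4992 in.
The 1-inch UH is the DRH scaled by (1 in)/d, so U_p = 412.0 × 1/0.4992 = 825 cfs.

U_p ≈ 825 cfs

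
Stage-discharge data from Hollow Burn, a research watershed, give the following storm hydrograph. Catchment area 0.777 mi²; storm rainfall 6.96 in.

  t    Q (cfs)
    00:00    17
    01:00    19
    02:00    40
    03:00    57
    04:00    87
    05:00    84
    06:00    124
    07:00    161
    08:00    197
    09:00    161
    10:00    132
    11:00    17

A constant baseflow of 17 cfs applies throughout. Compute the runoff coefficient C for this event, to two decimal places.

C ≈ 0.26

ΣQ_DR = 892.0 cfs; V = ΣQ_DR·Δt = 3.211 × 10^6 ft³.
Runoff depth d = V / A = 1.779 in.
C = d / P = 1.779 / 6.96 = 0.26.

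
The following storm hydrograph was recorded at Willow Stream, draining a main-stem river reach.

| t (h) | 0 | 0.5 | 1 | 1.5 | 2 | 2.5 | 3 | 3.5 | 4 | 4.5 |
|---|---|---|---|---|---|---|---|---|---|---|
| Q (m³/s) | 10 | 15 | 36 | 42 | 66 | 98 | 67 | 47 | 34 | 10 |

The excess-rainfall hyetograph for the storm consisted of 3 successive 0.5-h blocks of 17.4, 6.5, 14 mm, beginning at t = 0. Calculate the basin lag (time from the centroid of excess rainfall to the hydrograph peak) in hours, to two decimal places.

Centroid of excess rainfall: t_c = Σ P_i·t̄_i / ΣP_i = 0.7051 h (block centres at 0.25, 0.75, 1.25 h).
Hydrograph peak occurs at t = 2.5 h, so basin lag t_L = 2.5 − 0.7051 = 1.79 h.

t_L ≈ 1.79 h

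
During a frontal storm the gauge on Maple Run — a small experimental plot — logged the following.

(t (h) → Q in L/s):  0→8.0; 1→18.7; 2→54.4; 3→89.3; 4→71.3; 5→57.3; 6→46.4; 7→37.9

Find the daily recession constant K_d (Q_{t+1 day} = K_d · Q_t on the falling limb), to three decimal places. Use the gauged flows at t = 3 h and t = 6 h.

K_d ≈ 0.005

Between t = 3 h and t = 6 h the flow falls from 89.3 to 46.4 L/s over 3×1 h = 3 h.
Per-interval ratio K = (46.4/89.3)^(1/3) = 0.8039; K_d = K^(24/1) = 0.005.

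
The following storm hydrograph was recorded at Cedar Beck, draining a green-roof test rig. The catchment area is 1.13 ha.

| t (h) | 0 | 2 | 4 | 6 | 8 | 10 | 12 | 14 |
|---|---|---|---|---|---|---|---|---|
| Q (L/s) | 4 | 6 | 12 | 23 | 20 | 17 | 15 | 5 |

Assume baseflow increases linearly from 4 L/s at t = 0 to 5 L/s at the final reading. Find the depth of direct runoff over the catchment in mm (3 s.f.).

Direct runoff: 0.00, 1.86, 7.71, 18.57, 15.43, 12.29, 10.14, 0.00 L/s; ΣQ_DR = 66.00 L/s.
V = ΣQ_DR · Δt = 66.00 × 7200 s = 4.752 × 10^5 L.
Over A = 1.13 ha, depth = V / A = 42.1 mm.

d ≈ 42.1 mm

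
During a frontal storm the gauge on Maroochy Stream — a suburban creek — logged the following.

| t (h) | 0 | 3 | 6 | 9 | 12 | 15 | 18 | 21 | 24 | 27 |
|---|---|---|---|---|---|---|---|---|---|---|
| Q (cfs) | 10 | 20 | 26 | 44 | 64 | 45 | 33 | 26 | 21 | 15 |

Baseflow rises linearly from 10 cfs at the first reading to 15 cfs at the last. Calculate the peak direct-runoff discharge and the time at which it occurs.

Q_p = 51.78 cfs at t = 12 h

Subtracting baseflow gives direct-runoff ordinates: 0.00, 9.44, 14.89, 32.33, 51.78, 32.22, 19.67, 12.11, 6.56, 0.00 cfs.
The maximum is 51.78 cfs, occurring at the reading for t = 12 h.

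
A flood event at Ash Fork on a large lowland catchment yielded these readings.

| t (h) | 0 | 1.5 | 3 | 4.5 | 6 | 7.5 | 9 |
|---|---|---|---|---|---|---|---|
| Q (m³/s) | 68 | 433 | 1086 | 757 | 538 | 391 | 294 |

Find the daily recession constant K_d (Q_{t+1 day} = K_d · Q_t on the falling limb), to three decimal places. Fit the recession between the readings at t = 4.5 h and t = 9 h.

K_d ≈ 0.006

Between t = 4.5 h and t = 9 h the flow falls from 757 to 294 m³/s over 3×1.5 h = 4.5 h.
Per-interval ratio K = (294/757)^(1/3) = 0.7296; K_d = K^(24/1.5) = 0.006.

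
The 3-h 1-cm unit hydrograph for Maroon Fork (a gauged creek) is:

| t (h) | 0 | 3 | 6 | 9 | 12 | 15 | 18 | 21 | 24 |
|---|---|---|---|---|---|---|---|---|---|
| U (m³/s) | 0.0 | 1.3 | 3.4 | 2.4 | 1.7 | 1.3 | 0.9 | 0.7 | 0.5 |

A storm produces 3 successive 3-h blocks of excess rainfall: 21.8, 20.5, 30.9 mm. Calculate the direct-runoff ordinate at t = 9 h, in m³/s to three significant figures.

By discrete convolution, Q_j = Σ (P_i / 10 mm) · U_{j−i}.
At t = 9 h (j=3): Q = (21.8/10)·2.4 + (20.5/10)·3.4 + (30.9/10)·1.3 = 16.2 m³/s.

Q ≈ 16.2 m³/s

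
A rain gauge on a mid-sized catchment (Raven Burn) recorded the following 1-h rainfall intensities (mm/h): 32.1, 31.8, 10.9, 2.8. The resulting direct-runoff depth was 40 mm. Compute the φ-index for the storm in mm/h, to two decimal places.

φ ≈ 11.95 mm/h

Only the 2 blocks with intensity above φ contribute runoff: 32.1, 31.8 mm/h.
Σ(I−φ)·Δt = d  ⇒  (32.1+31.8 − 2φ)·1 = 40
φ = (63.90 − 40/1) / 2 = 11.95 mm/h.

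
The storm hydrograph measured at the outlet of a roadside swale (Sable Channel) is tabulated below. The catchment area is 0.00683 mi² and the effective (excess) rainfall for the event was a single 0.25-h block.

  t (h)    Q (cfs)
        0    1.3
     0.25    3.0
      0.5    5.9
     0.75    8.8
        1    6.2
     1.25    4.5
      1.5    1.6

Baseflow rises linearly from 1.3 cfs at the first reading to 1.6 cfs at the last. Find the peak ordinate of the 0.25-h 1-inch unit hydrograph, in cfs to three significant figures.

U_p ≈ 6.13 cfs

Direct runoff: 0.00, 1.65, 4.50, 7.35, 4.70, 2.95, 0.00 cfs; ΣQ_DR = 21.15 cfs, peak = 7.35 cfs.
Runoff depth d = ΣQ_DR·Δt / A = 21.15 × 900 / (0.00683 mi²) = 1.200 in.
The 1-inch UH is the DRH scaled by (1 in)/d, so U_p = 7.35 × 1/1.200 = 6.13 cfs.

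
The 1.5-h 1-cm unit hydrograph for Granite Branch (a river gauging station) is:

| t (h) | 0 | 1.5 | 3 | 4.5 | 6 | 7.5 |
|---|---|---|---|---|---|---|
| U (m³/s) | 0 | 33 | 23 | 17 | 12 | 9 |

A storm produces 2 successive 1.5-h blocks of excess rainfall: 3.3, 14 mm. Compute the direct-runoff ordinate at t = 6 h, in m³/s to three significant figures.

By discrete convolution, Q_j = Σ (P_i / 10 mm) · U_{j−i}.
At t = 6 h (j=4): Q = (3.3/10)·12 + (14/10)·17 = 27.8 m³/s.

Q ≈ 27.8 m³/s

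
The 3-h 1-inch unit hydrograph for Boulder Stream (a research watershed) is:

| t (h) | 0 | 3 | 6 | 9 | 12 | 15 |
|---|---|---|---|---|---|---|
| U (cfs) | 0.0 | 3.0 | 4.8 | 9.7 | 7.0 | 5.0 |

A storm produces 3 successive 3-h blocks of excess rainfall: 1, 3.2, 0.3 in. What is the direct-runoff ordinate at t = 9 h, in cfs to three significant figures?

By discrete convolution, Q_j = Σ (P_i / 1 in) · U_{j−i}.
At t = 9 h (j=3): Q = (1/1)·9.7 + (3.2/1)·4.8 + (0.3/1)·3.0 = 26.0 cfs.

Q ≈ 26.0 cfs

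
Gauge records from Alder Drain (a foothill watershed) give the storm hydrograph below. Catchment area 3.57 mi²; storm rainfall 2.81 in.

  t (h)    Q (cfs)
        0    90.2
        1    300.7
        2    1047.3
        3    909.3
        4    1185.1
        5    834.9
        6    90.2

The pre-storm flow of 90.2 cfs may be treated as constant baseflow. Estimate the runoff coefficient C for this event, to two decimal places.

ΣQ_DR = 3826 cfs; V = ΣQ_DR·Δt = 1.377 × 10^7 ft³.
Runoff depth d = V / A = 1.661 in.
C = d / P = 1.661 / 2.81 = 0.59.

C ≈ 0.59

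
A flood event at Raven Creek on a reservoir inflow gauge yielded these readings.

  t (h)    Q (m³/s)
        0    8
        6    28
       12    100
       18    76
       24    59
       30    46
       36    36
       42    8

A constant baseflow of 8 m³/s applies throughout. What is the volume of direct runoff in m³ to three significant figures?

Direct-runoff ordinates (Q − Q_b): 0.0, 20.0, 92.0, 68.0, 51.0, 38.0, 28.0, 0.0 m³/s.
ΣQ_DR = 297.0 m³/s.
With Δt = 6 h = 21600 s, V = ΣQ_DR · Δt = 297.0 × 21600 = 6.42 × 10^6 m³.

V ≈ 6.42 × 10^6 m³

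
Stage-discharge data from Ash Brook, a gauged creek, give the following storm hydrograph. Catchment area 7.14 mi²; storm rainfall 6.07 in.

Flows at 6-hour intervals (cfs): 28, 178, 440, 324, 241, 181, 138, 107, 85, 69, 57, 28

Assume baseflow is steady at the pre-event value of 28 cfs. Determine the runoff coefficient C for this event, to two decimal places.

ΣQ_DR = 1540 cfs; V = ΣQ_DR·Δt = 3.326 × 10^7 ft³.
Runoff depth d = V / A = 2.005 in.
C = d / P = 2.005 / 6.07 = 0.33.

C ≈ 0.33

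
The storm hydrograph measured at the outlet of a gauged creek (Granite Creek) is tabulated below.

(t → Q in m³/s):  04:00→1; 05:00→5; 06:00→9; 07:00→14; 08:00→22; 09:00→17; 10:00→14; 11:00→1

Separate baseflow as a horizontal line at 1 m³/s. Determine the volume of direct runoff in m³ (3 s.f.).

Direct-runoff ordinates (Q − Q_b): 0.0, 4.0, 8.0, 13.0, 21.0, 16.0, 13.0, 0.0 m³/s.
ΣQ_DR = 75.00 m³/s.
With Δt = 1 h = 3600 s, V = ΣQ_DR · Δt = 75.00 × 3600 = 2.70 × 10^5 m³.

V ≈ 2.70 × 10^5 m³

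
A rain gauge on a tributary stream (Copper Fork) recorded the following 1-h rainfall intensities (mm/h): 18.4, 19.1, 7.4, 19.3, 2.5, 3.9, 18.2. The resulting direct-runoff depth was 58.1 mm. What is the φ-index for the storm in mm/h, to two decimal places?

φ ≈ 4.86 mm/h

Only the 5 blocks with intensity above φ contribute runoff: 18.4, 19.1, 7.4, 19.3, 18.2 mm/h.
Σ(I−φ)·Δt = d  ⇒  (18.4+19.1+7.4+19.3+18.2 − 5φ)·1 = 58.1
φ = (82.40 − 58.1/1) / 5 = 4.86 mm/h.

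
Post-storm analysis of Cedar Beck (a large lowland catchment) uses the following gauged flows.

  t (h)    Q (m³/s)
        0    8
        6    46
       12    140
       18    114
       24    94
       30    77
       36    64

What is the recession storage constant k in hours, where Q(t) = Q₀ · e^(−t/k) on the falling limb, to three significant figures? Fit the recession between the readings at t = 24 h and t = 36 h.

k ≈ 31.2 h

On the falling limb, Q drops from 94 to 64 m³/s between t = 24 h and t = 36 h (Δt = 12 h).
k = −Δt / ln(Q₂/Q₁) = −12 / ln(64/94) = 31.2 h.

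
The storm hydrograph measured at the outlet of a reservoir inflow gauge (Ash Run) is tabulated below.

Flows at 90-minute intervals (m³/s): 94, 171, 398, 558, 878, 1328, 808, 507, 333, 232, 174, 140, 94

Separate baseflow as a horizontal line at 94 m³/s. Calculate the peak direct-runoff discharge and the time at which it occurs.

Subtracting baseflow gives direct-runoff ordinates: 0.0, 77.0, 304.0, 464.0, 784.0, 1234.0, 714.0, 413.0, 239.0, 138.0, 80.0, 46.0, 0.0 m³/s.
The maximum is 1234.0 m³/s, occurring at the reading for t = 7.5 h.

Q_p = 1234.0 m³/s at t = 7.5 h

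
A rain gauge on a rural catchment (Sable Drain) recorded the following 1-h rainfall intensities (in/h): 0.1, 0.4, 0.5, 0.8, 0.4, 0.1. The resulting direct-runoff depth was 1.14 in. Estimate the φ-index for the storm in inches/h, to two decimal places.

Only the 4 blocks with intensity above φ contribute runoff: 0.4, 0.5, 0.8, 0.4 in/h.
Σ(I−φ)·Δt = d  ⇒  (0.4+0.5+0.8+0.4 − 4φ)·1 = 1.14
φ = (2.100 − 1.14/1) / 4 = 0.24 in/h.

φ ≈ 0.24 in/h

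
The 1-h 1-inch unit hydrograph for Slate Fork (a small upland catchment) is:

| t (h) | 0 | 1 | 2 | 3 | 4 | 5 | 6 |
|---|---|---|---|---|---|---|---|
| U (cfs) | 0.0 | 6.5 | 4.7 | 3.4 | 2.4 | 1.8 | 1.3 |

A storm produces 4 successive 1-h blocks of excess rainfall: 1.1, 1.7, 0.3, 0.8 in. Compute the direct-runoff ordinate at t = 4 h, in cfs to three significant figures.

By discrete convolution, Q_j = Σ (P_i / 1 in) · U_{j−i}.
At t = 4 h (j=4): Q = (1.1/1)·2.4 + (1.7/1)·3.4 + (0.3/1)·4.7 + (0.8/1)·6.5 = 15.0 cfs.

Q ≈ 15.0 cfs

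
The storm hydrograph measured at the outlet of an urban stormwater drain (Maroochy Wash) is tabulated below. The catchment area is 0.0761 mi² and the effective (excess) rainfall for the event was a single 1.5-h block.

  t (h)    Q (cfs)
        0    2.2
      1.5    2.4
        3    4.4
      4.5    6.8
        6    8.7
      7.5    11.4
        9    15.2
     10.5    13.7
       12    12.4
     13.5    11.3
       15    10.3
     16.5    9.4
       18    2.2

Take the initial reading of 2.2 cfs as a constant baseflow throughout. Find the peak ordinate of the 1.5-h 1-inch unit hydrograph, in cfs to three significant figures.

U_p ≈ 5.20 cfs

Direct runoff: 0.0, 0.2, 2.2, 4.6, 6.5, 9.2, 13.0, 11.5, 10.2, 9.1, 8.1, 7.2, 0.0 cfs; ΣQ_DR = 81.80 cfs, peak = 13.0 cfs.
Runoff depth d = ΣQ_DR·Δt / A = 81.80 × 5400 / (0.0761 mi²) = 2.498 in.
The 1-inch UH is the DRH scaled by (1 in)/d, so U_p = 13.0 × 1/2.498 = 5.20 cfs.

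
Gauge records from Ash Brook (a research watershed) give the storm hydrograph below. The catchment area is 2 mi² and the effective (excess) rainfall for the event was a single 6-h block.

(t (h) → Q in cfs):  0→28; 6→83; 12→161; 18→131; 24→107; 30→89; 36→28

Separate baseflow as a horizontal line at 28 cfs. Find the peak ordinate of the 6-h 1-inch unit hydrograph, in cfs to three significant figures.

Direct runoff: 0.0, 55.0, 133.0, 103.0, 79.0, 61.0, 0.0 cfs; ΣQ_DR = 431.0 cfs, peak = 133.0 cfs.
Runoff depth d = ΣQ_DR·Δt / A = 431.0 × 21600 / (2 mi²) = 2.004 in.
The 1-inch UH is the DRH scaled by (1 in)/d, so U_p = 133.0 × 1/2.004 = 66.4 cfs.

U_p ≈ 66.4 cfs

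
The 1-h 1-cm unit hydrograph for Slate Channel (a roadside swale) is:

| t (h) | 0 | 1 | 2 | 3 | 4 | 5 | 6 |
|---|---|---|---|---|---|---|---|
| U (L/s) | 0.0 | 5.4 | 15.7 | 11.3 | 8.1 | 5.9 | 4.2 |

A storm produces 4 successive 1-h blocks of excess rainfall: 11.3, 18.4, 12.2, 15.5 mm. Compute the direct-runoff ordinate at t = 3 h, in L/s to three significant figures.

By discrete convolution, Q_j = Σ (P_i / 10 mm) · U_{j−i}.
At t = 3 h (j=3): Q = (11.3/10)·11.3 + (18.4/10)·15.7 + (12.2/10)·5.4 + (15.5/10)·0.0 = 48.2 L/s.

Q ≈ 48.2 L/s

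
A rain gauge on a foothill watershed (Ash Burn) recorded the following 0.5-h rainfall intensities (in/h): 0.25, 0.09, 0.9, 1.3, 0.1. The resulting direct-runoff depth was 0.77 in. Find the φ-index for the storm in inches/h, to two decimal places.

φ ≈ 0.33 in/h

Only the 2 blocks with intensity above φ contribute runoff: 0.9, 1.3 in/h.
Σ(I−φ)·Δt = d  ⇒  (0.9+1.3 − 2φ)·0.5 = 0.77
φ = (2.200 − 0.77/0.5) / 2 = 0.33 in/h.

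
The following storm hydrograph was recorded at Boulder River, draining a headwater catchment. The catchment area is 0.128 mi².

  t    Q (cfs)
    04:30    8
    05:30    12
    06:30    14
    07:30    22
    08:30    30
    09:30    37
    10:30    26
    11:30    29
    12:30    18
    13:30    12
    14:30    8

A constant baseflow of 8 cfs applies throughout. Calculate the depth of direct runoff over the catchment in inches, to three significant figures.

d ≈ 1.55 in

Direct runoff: 0.0, 4.0, 6.0, 14.0, 22.0, 29.0, 18.0, 21.0, 10.0, 4.0, 0.0 cfs; ΣQ_DR = 128.0 cfs.
V = ΣQ_DR · Δt = 128.0 × 3600 s = 4.608 × 10^5 ft³.
Over A = 0.128 mi², depth = V / A = 1.55 in.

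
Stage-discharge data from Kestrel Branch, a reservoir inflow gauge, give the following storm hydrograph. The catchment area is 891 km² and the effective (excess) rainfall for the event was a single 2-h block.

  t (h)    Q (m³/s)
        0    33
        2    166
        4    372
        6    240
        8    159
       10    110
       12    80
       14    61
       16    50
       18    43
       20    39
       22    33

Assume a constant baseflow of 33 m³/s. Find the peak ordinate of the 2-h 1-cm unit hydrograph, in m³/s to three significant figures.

U_p ≈ 424 m³/s

Direct runoff: 0.0, 133.0, 339.0, 207.0, 126.0, 77.0, 47.0, 28.0, 17.0, 10.0, 6.0, 0.0 m³/s; ΣQ_DR = 990.0 m³/s, peak = 339.0 m³/s.
Runoff depth d = ΣQ_DR·Δt / A = 990.0 × 7200 / (891 km²) = 8.000 mm.
The 1-cm UH is the DRH scaled by (10 mm)/d, so U_p = 339.0 × 10/8.000 = 424 m³/s.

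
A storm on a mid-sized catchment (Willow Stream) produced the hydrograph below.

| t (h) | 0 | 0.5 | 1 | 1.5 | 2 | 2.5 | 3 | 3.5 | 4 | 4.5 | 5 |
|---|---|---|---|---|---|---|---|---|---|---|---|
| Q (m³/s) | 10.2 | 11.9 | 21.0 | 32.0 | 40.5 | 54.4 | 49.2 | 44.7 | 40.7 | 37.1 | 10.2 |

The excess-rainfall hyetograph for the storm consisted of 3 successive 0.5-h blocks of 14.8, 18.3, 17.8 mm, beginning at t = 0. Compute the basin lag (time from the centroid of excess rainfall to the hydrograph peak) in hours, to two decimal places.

t_L ≈ 1.72 h

Centroid of excess rainfall: t_c = Σ P_i·t̄_i / ΣP_i = 0.7795 h (block centres at 0.25, 0.75, 1.25 h).
Hydrograph peak occurs at t = 2.5 h, so basin lag t_L = 2.5 − 0.7795 = 1.72 h.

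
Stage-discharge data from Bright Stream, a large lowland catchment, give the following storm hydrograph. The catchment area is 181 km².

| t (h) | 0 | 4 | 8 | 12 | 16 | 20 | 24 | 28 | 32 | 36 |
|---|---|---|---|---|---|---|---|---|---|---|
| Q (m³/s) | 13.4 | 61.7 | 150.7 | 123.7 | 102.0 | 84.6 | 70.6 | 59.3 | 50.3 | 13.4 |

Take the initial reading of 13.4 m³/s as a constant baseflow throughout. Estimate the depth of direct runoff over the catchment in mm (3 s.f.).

Direct runoff: 0.0, 48.3, 137.3, 110.3, 88.6, 71.2, 57.2, 45.9, 36.9, 0.0 m³/s; ΣQ_DR = 595.7 m³/s.
V = ΣQ_DR · Δt = 595.7 × 14400 s = 8.578 × 10^6 m³.
Over A = 181 km², depth = V / A = 47.4 mm.

d ≈ 47.4 mm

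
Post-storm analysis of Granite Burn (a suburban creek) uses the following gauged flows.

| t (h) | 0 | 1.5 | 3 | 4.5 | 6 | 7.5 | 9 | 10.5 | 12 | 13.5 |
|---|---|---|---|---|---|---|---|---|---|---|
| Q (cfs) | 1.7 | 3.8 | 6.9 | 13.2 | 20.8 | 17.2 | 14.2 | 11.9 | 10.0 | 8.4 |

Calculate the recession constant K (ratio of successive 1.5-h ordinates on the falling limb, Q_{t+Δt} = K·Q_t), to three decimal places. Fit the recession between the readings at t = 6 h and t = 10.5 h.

Using the recession-limb readings at t = 6 h and t = 10.5 h: Q falls from 20.8 to 11.9 cfs over 3 intervals.
K = (Q₂/Q₁)^(1/3) = (11.9/20.8)^(1/3) = 0.830.

K ≈ 0.830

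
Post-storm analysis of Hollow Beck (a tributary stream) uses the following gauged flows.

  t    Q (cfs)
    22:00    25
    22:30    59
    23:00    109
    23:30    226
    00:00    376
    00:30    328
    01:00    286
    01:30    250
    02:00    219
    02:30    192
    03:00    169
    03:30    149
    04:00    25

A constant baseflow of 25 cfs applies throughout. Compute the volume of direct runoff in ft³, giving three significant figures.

V ≈ 3.76 × 10^6 ft³

Direct-runoff ordinates (Q − Q_b): 0.0, 34.0, 84.0, 201.0, 351.0, 303.0, 261.0, 225.0, 194.0, 167.0, 144.0, 124.0, 0.0 cfs.
ΣQ_DR = 2088 cfs.
With Δt = 0.5 h = 1800 s, V = ΣQ_DR · Δt = 2088 × 1800 = 3.76 × 10^6 ft³.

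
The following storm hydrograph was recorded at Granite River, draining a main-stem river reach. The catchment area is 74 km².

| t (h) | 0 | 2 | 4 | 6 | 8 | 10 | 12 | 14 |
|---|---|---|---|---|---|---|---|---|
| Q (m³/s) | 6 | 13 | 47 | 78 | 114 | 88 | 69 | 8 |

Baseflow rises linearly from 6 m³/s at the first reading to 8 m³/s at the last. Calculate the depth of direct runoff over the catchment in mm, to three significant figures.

d ≈ 35.7 mm

Direct runoff: 0.00, 6.71, 40.43, 71.14, 106.86, 80.57, 61.29, 0.00 m³/s; ΣQ_DR = 367.0 m³/s.
V = ΣQ_DR · Δt = 367.0 × 7200 s = 2.642 × 10^6 m³.
Over A = 74 km², depth = V / A = 35.7 mm.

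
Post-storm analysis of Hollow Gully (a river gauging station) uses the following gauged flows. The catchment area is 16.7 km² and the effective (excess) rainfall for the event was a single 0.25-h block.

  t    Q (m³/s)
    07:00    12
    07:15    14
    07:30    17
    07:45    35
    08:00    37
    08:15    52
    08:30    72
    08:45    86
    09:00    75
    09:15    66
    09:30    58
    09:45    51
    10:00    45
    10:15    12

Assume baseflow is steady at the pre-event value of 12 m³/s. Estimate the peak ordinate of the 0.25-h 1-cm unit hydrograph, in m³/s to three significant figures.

Direct runoff: 0.0, 2.0, 5.0, 23.0, 25.0, 40.0, 60.0, 74.0, 63.0, 54.0, 46.0, 39.0, 33.0, 0.0 m³/s; ΣQ_DR = 464.0 m³/s, peak = 74.0 m³/s.
Runoff depth d = ΣQ_DR·Δt / A = 464.0 × 900 / (16.7 km²) = 25.01 mm.
The 1-cm UH is the DRH scaled by (10 mm)/d, so U_p = 74.0 × 10/25.01 = 29.6 m³/s.

U_p ≈ 29.6 m³/s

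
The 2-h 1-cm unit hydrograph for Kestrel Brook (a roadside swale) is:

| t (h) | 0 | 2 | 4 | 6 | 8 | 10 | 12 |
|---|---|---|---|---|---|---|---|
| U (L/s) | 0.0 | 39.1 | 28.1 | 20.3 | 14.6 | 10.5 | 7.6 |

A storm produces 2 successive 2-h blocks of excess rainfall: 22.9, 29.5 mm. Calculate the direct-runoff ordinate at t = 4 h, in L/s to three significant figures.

By discrete convolution, Q_j = Σ (P_i / 10 mm) · U_{j−i}.
At t = 4 h (j=2): Q = (22.9/10)·28.1 + (29.5/10)·39.1 = 180 L/s.

Q ≈ 180 L/s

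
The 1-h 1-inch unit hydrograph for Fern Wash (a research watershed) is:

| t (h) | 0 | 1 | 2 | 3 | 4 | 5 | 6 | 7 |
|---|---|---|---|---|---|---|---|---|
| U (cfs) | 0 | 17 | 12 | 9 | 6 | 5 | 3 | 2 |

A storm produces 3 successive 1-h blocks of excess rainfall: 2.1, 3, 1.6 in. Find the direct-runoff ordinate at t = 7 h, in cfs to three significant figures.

By discrete convolution, Q_j = Σ (P_i / 1 in) · U_{j−i}.
At t = 7 h (j=7): Q = (2.1/1)·2 + (3/1)·3 + (1.6/1)·5 = 21.2 cfs.

Q ≈ 21.2 cfs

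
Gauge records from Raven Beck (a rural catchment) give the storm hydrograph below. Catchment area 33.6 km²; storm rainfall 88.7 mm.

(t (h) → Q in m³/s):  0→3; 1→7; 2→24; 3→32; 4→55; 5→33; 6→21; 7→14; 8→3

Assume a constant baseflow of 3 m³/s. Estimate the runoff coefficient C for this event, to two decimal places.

C ≈ 0.20

ΣQ_DR = 165.0 m³/s; V = ΣQ_DR·Δt = 5.940 × 10^5 m³.
Runoff depth d = V / A = 17.68 mm.
C = d / P = 17.68 / 88.7 = 0.20.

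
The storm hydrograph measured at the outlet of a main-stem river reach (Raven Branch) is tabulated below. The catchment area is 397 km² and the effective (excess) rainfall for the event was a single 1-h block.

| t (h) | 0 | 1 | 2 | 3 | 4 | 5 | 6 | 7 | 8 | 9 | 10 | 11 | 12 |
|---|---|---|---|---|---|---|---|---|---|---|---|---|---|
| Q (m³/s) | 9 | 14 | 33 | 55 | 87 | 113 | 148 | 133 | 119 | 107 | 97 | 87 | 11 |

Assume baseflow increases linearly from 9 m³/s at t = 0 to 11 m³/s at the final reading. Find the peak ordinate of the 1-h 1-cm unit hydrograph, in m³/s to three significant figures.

U_p ≈ 172 m³/s

Direct runoff: 0.00, 4.83, 23.67, 45.50, 77.33, 103.17, 138.00, 122.83, 108.67, 96.50, 86.33, 76.17, 0.00 m³/s; ΣQ_DR = 883.0 m³/s, peak = 138.00 m³/s.
Runoff depth d = ΣQ_DR·Δt / A = 883.0 × 3600 / (397 km²) = 8.007 mm.
The 1-cm UH is the DRH scaled by (10 mm)/d, so U_p = 138.00 × 10/8.007 = 172 m³/s.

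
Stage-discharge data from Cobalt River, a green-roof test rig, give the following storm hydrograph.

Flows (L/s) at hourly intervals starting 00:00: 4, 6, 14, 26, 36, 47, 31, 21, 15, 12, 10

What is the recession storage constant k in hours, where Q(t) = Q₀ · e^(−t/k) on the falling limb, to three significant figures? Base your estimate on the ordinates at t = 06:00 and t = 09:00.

k ≈ 3.16 h

On the falling limb, Q drops from 31 to 12 L/s between t = 06:00 and t = 09:00 (Δt = 3 h).
k = −Δt / ln(Q₂/Q₁) = −3 / ln(12/31) = 3.16 h.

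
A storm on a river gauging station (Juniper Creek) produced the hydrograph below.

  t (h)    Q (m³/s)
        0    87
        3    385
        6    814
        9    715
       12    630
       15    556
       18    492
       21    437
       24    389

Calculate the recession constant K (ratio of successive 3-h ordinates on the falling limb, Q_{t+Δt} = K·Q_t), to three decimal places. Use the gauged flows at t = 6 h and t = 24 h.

K ≈ 0.884

Using the recession-limb readings at t = 6 h and t = 24 h: Q falls from 814 to 389 m³/s over 6 intervals.
K = (Q₂/Q₁)^(1/6) = (389/814)^(1/6) = 0.884.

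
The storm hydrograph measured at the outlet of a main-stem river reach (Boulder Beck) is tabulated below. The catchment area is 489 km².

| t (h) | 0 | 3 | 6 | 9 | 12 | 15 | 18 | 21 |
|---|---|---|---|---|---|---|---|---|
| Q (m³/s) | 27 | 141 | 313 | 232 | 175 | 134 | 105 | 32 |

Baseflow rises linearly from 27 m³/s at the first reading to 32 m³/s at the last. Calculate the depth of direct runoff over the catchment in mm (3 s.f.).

Direct runoff: 0.00, 113.29, 284.57, 202.86, 145.14, 103.43, 73.71, 0.00 m³/s; ΣQ_DR = 923.0 m³/s.
V = ΣQ_DR · Δt = 923.0 × 10800 s = 9.968 × 10^6 m³.
Over A = 489 km², depth = V / A = 20.4 mm.

d ≈ 20.4 mm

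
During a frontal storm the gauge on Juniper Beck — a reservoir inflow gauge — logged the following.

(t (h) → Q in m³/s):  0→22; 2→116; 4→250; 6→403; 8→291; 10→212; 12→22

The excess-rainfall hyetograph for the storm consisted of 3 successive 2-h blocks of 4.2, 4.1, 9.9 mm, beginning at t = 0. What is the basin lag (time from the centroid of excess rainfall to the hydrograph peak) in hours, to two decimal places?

Centroid of excess rainfall: t_c = Σ P_i·t̄_i / ΣP_i = 3.6264 h (block centres at 1, 3, 5 h).
Hydrograph peak occurs at t = 6 h, so basin lag t_L = 6 − 3.6264 = 2.37 h.

t_L ≈ 2.37 h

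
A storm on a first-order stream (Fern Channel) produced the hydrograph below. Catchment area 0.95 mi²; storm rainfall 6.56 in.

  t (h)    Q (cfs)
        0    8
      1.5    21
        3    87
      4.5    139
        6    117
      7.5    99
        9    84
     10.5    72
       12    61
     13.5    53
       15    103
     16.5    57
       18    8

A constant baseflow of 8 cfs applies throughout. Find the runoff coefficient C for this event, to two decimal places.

C ≈ 0.30

ΣQ_DR = 805.0 cfs; V = ΣQ_DR·Δt = 4.347 × 10^6 ft³.
Runoff depth d = V / A = 1.970 in.
C = d / P = 1.970 / 6.56 = 0.30.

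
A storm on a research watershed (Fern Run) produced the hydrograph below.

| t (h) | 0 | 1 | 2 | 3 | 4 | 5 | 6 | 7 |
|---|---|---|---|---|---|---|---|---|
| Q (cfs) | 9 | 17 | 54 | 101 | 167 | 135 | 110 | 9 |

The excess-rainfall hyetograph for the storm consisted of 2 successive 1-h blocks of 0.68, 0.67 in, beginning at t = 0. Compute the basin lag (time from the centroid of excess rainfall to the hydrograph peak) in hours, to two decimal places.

Centroid of excess rainfall: t_c = Σ P_i·t̄_i / ΣP_i = 0.9963 h (block centres at 0.5, 1.5 h).
Hydrograph peak occurs at t = 4 h, so basin lag t_L = 4 − 0.9963 = 3.00 h.

t_L ≈ 3.00 h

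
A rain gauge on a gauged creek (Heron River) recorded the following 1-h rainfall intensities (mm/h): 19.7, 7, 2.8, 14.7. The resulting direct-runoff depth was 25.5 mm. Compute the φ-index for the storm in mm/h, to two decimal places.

Only the 3 blocks with intensity above φ contribute runoff: 19.7, 7, 14.7 mm/h.
Σ(I−φ)·Δt = d  ⇒  (19.7+7+14.7 − 3φ)·1 = 25.5
φ = (41.40 − 25.5/1) / 3 = 5.30 mm/h.

φ ≈ 5.30 mm/h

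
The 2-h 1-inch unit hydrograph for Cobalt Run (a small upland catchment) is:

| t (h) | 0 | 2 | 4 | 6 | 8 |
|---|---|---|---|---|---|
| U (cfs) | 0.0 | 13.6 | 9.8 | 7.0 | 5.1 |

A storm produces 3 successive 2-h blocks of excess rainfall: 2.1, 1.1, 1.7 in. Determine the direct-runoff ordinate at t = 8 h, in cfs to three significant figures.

By discrete convolution, Q_j = Σ (P_i / 1 in) · U_{j−i}.
At t = 8 h (j=4): Q = (2.1/1)·5.1 + (1.1/1)·7.0 + (1.7/1)·9.8 = 35.1 cfs.

Q ≈ 35.1 cfs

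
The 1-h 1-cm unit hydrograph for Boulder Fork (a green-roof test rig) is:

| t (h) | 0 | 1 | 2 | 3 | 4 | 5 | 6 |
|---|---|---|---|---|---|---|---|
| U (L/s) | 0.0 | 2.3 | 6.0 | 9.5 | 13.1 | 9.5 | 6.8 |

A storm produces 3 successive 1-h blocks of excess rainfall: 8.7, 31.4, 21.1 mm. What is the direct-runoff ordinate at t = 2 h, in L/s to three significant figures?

Q ≈ 12.4 L/s

By discrete convolution, Q_j = Σ (P_i / 10 mm) · U_{j−i}.
At t = 2 h (j=2): Q = (8.7/10)·6.0 + (31.4/10)·2.3 + (21.1/10)·0.0 = 12.4 L/s.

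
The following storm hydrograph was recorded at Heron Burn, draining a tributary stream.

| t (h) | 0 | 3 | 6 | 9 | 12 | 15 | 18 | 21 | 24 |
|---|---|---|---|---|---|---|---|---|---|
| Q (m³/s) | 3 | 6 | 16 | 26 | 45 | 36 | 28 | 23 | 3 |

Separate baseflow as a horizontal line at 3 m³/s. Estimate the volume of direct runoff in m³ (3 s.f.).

Direct-runoff ordinates (Q − Q_b): 0.0, 3.0, 13.0, 23.0, 42.0, 33.0, 25.0, 20.0, 0.0 m³/s.
ΣQ_DR = 159.0 m³/s.
With Δt = 3 h = 10800 s, V = ΣQ_DR · Δt = 159.0 × 10800 = 1.72 × 10^6 m³.

V ≈ 1.72 × 10^6 m³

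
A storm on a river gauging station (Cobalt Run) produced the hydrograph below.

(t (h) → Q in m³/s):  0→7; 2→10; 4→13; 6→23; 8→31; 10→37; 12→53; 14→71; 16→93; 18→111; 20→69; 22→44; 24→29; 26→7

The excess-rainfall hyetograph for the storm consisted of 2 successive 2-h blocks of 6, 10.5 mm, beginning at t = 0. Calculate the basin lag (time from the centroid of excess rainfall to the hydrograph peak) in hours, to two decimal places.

Centroid of excess rainfall: t_c = Σ P_i·t̄_i / ΣP_i = 2.2727 h (block centres at 1, 3 h).
Hydrograph peak occurs at t = 18 h, so basin lag t_L = 18 − 2.2727 = 15.73 h.

t_L ≈ 15.73 h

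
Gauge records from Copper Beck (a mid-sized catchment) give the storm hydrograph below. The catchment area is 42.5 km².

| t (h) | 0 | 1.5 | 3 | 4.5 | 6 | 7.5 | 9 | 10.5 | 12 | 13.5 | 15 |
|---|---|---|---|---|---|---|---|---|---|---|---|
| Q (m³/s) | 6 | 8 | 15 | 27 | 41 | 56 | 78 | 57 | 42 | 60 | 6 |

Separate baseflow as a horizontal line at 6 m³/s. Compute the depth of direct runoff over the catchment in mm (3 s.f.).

Direct runoff: 0.0, 2.0, 9.0, 21.0, 35.0, 50.0, 72.0, 51.0, 36.0, 54.0, 0.0 m³/s; ΣQ_DR = 330.0 m³/s.
V = ΣQ_DR · Δt = 330.0 × 5400 s = 1.782 × 10^6 m³.
Over A = 42.5 km², depth = V / A = 41.9 mm.

d ≈ 41.9 mm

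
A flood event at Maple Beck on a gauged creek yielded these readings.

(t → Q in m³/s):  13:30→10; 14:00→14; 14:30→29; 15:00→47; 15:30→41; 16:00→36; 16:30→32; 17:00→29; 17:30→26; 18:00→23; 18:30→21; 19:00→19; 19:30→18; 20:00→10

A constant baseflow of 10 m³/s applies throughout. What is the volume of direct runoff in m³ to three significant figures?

Direct-runoff ordinates (Q − Q_b): 0.0, 4.0, 19.0, 37.0, 31.0, 26.0, 22.0, 19.0, 16.0, 13.0, 11.0, 9.0, 8.0, 0.0 m³/s.
ΣQ_DR = 215.0 m³/s.
With Δt = 0.5 h = 1800 s, V = ΣQ_DR · Δt = 215.0 × 1800 = 3.87 × 10^5 m³.

V ≈ 3.87 × 10^5 m³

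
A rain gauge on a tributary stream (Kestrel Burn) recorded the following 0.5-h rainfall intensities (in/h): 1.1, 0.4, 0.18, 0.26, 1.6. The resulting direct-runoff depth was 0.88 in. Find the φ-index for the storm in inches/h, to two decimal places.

Only the 2 blocks with intensity above φ contribute runoff: 1.1, 1.6 in/h.
Σ(I−φ)·Δt = d  ⇒  (1.1+1.6 − 2φ)·0.5 = 0.88
φ = (2.700 − 0.88/0.5) / 2 = 0.47 in/h.

φ ≈ 0.47 in/h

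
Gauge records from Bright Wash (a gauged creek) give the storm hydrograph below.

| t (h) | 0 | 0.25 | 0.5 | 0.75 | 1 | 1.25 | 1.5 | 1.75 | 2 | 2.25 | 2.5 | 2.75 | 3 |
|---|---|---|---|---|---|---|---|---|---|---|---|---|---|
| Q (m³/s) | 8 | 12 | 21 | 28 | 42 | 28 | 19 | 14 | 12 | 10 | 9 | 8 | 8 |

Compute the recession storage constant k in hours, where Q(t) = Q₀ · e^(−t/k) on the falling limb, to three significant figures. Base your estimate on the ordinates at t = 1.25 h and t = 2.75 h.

On the falling limb, Q drops from 28 to 8 m³/s between t = 1.25 h and t = 2.75 h (Δt = 1.5 h).
k = −Δt / ln(Q₂/Q₁) = −1.5 / ln(8/28) = 1.20 h.

k ≈ 1.20 h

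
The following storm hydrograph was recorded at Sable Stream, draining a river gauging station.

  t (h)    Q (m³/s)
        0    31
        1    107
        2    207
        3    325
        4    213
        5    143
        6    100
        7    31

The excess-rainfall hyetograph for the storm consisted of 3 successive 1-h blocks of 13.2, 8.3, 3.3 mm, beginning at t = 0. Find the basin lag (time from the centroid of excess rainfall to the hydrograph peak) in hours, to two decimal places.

Centroid of excess rainfall: t_c = Σ P_i·t̄_i / ΣP_i = 1.1008 h (block centres at 0.5, 1.5, 2.5 h).
Hydrograph peak occurs at t = 3 h, so basin lag t_L = 3 − 1.1008 = 1.90 h.

t_L ≈ 1.90 h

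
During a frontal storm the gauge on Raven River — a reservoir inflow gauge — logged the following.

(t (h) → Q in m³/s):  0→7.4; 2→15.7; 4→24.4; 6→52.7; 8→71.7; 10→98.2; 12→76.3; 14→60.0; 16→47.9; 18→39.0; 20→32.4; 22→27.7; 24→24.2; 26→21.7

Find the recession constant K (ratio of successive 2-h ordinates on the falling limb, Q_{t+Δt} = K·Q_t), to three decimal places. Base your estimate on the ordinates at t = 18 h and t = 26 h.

K ≈ 0.864

Using the recession-limb readings at t = 18 h and t = 26 h: Q falls from 39.0 to 21.7 m³/s over 4 intervals.
K = (Q₂/Q₁)^(1/4) = (21.7/39.0)^(1/4) = 0.864.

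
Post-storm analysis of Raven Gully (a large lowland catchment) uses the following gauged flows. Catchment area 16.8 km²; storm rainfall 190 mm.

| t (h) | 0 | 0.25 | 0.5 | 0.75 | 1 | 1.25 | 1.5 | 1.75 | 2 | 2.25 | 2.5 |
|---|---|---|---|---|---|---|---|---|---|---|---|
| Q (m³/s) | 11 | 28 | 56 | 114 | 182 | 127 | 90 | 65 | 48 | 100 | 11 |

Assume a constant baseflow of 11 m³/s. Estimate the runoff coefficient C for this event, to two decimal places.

ΣQ_DR = 711.0 m³/s; V = ΣQ_DR·Δt = 6.399 × 10^5 m³.
Runoff depth d = V / A = 38.09 mm.
C = d / P = 38.09 / 190 = 0.20.

C ≈ 0.20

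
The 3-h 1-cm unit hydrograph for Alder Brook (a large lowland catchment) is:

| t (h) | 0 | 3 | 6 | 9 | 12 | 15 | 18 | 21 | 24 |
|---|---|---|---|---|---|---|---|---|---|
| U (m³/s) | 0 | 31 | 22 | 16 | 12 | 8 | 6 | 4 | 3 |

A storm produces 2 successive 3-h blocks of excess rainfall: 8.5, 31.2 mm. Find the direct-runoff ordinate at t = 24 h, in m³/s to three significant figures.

By discrete convolution, Q_j = Σ (P_i / 10 mm) · U_{j−i}.
At t = 24 h (j=8): Q = (8.5/10)·3 + (31.2/10)·4 = 15.0 m³/s.

Q ≈ 15.0 m³/s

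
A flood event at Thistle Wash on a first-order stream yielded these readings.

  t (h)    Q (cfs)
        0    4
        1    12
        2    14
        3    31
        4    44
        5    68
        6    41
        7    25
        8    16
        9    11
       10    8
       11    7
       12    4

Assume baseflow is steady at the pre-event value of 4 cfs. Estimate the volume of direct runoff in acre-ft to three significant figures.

V ≈ 19.3 acre-ft

Direct-runoff ordinates (Q − Q_b): 0.0, 8.0, 10.0, 27.0, 40.0, 64.0, 37.0, 21.0, 12.0, 7.0, 4.0, 3.0, 0.0 cfs.
ΣQ_DR = 233.0 cfs.
With Δt = 1 h = 3600 s, V = ΣQ_DR · Δt = 233.0 × 3600 = 8.39 × 10^5 ft³ = 19.3 acre-ft.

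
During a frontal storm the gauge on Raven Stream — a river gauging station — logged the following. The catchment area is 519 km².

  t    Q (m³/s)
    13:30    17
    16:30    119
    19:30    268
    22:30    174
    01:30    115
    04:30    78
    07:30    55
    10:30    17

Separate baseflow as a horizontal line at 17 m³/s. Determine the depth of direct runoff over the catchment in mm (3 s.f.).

Direct runoff: 0.0, 102.0, 251.0, 157.0, 98.0, 61.0, 38.0, 0.0 m³/s; ΣQ_DR = 707.0 m³/s.
V = ΣQ_DR · Δt = 707.0 × 10800 s = 7.636 × 10^6 m³.
Over A = 519 km², depth = V / A = 14.7 mm.

d ≈ 14.7 mm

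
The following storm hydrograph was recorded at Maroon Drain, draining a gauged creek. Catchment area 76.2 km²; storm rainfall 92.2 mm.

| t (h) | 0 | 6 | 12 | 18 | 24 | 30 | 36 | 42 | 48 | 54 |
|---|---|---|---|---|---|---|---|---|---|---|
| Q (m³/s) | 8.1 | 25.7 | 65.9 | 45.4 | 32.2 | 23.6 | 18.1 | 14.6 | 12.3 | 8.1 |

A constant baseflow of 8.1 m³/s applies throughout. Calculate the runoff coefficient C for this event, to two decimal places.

ΣQ_DR = 173.0 m³/s; V = ΣQ_DR·Δt = 3.737 × 10^6 m³.
Runoff depth d = V / A = 49.04 mm.
C = d / P = 49.04 / 92.2 = 0.53.

C ≈ 0.53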